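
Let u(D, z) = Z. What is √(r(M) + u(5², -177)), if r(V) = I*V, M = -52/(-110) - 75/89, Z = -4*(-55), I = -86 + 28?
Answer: √5785586510/4895 ≈ 15.539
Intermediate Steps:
I = -58
Z = 220
u(D, z) = 220
M = -1811/4895 (M = -52*(-1/110) - 75*1/89 = 26/55 - 75/89 = -1811/4895 ≈ -0.36997)
r(V) = -58*V
√(r(M) + u(5², -177)) = √(-58*(-1811/4895) + 220) = √(105038/4895 + 220) = √(1181938/4895) = √5785586510/4895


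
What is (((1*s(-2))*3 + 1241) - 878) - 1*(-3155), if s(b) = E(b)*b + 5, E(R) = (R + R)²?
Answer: 3437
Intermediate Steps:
E(R) = 4*R² (E(R) = (2*R)² = 4*R²)
s(b) = 5 + 4*b³ (s(b) = (4*b²)*b + 5 = 4*b³ + 5 = 5 + 4*b³)
(((1*s(-2))*3 + 1241) - 878) - 1*(-3155) = (((1*(5 + 4*(-2)³))*3 + 1241) - 878) - 1*(-3155) = (((1*(5 + 4*(-8)))*3 + 1241) - 878) + 3155 = (((1*(5 - 32))*3 + 1241) - 878) + 3155 = (((1*(-27))*3 + 1241) - 878) + 3155 = ((-27*3 + 1241) - 878) + 3155 = ((-81 + 1241) - 878) + 3155 = (1160 - 878) + 3155 = 282 + 3155 = 3437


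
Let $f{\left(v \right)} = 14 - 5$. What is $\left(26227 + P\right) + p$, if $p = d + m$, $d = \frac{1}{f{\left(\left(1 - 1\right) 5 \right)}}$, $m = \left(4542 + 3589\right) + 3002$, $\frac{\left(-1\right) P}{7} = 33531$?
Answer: $- \frac{1776212}{9} \approx -1.9736 \cdot 10^{5}$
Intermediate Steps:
$P = -234717$ ($P = \left(-7\right) 33531 = -234717$)
$m = 11133$ ($m = 8131 + 3002 = 11133$)
$f{\left(v \right)} = 9$
$d = \frac{1}{9} \approx 0.11111$
$p = \frac{100198}{9}$ ($p = \frac{1}{9} + 11133 = \frac{100198}{9} \approx 11133.0$)
$\left(26227 + P\right) + p = \left(26227 - 234717\right) + \frac{100198}{9} = -208490 + \frac{100198}{9} = - \frac{1776212}{9}$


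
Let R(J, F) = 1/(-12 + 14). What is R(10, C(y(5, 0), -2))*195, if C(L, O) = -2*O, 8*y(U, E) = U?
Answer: 195/2 ≈ 97.500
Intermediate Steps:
y(U, E) = U/8
R(J, F) = ½ (R(J, F) = 1/2 = ½)
R(10, C(y(5, 0), -2))*195 = (½)*195 = 195/2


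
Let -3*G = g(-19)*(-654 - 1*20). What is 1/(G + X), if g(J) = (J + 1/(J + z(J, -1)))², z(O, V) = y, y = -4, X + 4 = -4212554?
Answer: -529/2185342230 ≈ -2.4207e-7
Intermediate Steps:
X = -4212558 (X = -4 - 4212554 = -4212558)
z(O, V) = -4
g(J) = (J + 1/(-4 + J))² (g(J) = (J + 1/(J - 4))² = (J + 1/(-4 + J))²)
G = 43100952/529 (G = -(1 + (-19)² - 4*(-19))²/(-4 - 19)²*(-654 - 1*20)/3 = -(1 + 361 + 76)²/(-23)²*(-654 - 20)/3 = -(1/529)*438²*(-674)/3 = -(1/529)*191844*(-674)/3 = -63948*(-674)/529 = -⅓*(-129302856/529) = 43100952/529 ≈ 81476.)
1/(G + X) = 1/(43100952/529 - 4212558) = 1/(-2185342230/529) = -529/2185342230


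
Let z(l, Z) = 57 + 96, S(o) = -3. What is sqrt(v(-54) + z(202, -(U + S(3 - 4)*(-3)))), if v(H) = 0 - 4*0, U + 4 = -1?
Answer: 3*sqrt(17) ≈ 12.369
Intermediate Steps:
U = -5 (U = -4 - 1 = -5)
v(H) = 0 (v(H) = 0 + 0 = 0)
z(l, Z) = 153
sqrt(v(-54) + z(202, -(U + S(3 - 4)*(-3)))) = sqrt(0 + 153) = sqrt(153) = 3*sqrt(17)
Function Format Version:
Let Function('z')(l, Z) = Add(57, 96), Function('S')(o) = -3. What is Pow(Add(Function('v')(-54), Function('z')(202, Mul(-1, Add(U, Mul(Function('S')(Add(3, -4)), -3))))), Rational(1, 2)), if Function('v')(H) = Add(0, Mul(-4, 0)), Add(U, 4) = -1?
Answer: Mul(3, Pow(17, Rational(1, 2))) ≈ 12.369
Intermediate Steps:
U = -5 (U = Add(-4, -1) = -5)
Function('v')(H) = 0 (Function('v')(H) = Add(0, 0) = 0)
Function('z')(l, Z) = 153
Pow(Add(Function('v')(-54), Function('z')(202, Mul(-1, Add(U, Mul(Function('S')(Add(3, -4)), -3))))), Rational(1, 2)) = Pow(Add(0, 153), Rational(1, 2)) = Pow(153, Rational(1, 2)) = Mul(3, Pow(17, Rational(1, 2)))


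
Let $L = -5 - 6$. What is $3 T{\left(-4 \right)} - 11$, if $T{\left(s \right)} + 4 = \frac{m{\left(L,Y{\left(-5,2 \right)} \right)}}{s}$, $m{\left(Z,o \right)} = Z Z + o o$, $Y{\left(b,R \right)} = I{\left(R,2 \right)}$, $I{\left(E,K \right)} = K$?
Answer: $- \frac{467}{4} \approx -116.75$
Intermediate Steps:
$Y{\left(b,R \right)} = 2$
$L = -11$ ($L = -5 - 6 = -11$)
$m{\left(Z,o \right)} = Z^{2} + o^{2}$
$T{\left(s \right)} = -4 + \frac{125}{s}$ ($T{\left(s \right)} = -4 + \frac{\left(-11\right)^{2} + 2^{2}}{s} = -4 + \frac{121 + 4}{s} = -4 + \frac{125}{s}$)
$3 T{\left(-4 \right)} - 11 = 3 \left(-4 + \frac{125}{-4}\right) - 11 = 3 \left(-4 + 125 \left(- \frac{1}{4}\right)\right) - 11 = 3 \left(-4 - \frac{125}{4}\right) - 11 = 3 \left(- \frac{141}{4}\right) - 11 = - \frac{423}{4} - 11 = - \frac{467}{4}$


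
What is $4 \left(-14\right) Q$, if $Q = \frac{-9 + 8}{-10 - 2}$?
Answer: $- \frac{14}{3} \approx -4.6667$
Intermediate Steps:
$Q = \frac{1}{12}$ ($Q = - \frac{1}{-12} = \left(-1\right) \left(- \frac{1}{12}\right) = \frac{1}{12} \approx 0.083333$)
$4 \left(-14\right) Q = 4 \left(-14\right) \frac{1}{12} = \left(-56\right) \frac{1}{12} = - \frac{14}{3}$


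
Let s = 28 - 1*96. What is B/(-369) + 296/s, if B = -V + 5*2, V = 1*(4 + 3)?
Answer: -9119/2091 ≈ -4.3611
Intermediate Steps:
s = -68 (s = 28 - 96 = -68)
V = 7 (V = 1*7 = 7)
B = 3 (B = -1*7 + 5*2 = -7 + 10 = 3)
B/(-369) + 296/s = 3/(-369) + 296/(-68) = 3*(-1/369) + 296*(-1/68) = -1/123 - 74/17 = -9119/2091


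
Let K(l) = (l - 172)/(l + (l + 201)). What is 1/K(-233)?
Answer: 53/81 ≈ 0.65432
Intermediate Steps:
K(l) = (-172 + l)/(201 + 2*l) (K(l) = (-172 + l)/(l + (201 + l)) = (-172 + l)/(201 + 2*l))
1/K(-233) = 1/((-172 - 233)/(201 + 2*(-233))) = 1/(-405/(201 - 466)) = 1/(-405/(-265)) = 1/(-1/265*(-405)) = 1/(81/53) = 53/81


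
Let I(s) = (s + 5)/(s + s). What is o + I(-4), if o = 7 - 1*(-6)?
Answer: 103/8 ≈ 12.875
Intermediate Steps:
I(s) = (5 + s)/(2*s) (I(s) = (5 + s)/((2*s)) = (5 + s)*(1/(2*s)) = (5 + s)/(2*s))
o = 13 (o = 7 + 6 = 13)
o + I(-4) = 13 + (1/2)*(5 - 4)/(-4) = 13 + (1/2)*(-1/4)*1 = 13 - 1/8 = 103/8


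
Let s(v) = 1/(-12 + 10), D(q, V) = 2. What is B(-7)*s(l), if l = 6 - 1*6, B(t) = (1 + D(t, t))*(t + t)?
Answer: 21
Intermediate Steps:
B(t) = 6*t (B(t) = (1 + 2)*(t + t) = 3*(2*t) = 6*t)
l = 0 (l = 6 - 6 = 0)
s(v) = -½ (s(v) = 1/(-2) = -½)
B(-7)*s(l) = (6*(-7))*(-½) = -42*(-½) = 21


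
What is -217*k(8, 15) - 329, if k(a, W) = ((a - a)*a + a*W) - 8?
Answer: -24633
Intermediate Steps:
k(a, W) = -8 + W*a (k(a, W) = (0*a + W*a) - 8 = (0 + W*a) - 8 = W*a - 8 = -8 + W*a)
-217*k(8, 15) - 329 = -217*(-8 + 15*8) - 329 = -217*(-8 + 120) - 329 = -217*112 - 329 = -24304 - 329 = -24633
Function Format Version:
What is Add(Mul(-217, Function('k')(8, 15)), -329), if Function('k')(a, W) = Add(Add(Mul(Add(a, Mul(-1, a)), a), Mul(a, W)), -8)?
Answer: -24633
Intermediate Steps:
Function('k')(a, W) = Add(-8, Mul(W, a)) (Function('k')(a, W) = Add(Add(Mul(0, a), Mul(W, a)), -8) = Add(Add(0, Mul(W, a)), -8) = Add(Mul(W, a), -8) = Add(-8, Mul(W, a)))
Add(Mul(-217, Function('k')(8, 15)), -329) = Add(Mul(-217, Add(-8, Mul(15, 8))), -329) = Add(Mul(-217, Add(-8, 120)), -329) = Add(Mul(-217, 112), -329) = Add(-24304, -329) = -24633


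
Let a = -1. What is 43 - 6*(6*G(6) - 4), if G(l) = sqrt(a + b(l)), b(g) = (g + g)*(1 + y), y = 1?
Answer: 67 - 36*sqrt(23) ≈ -105.65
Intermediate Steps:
b(g) = 4*g (b(g) = (g + g)*(1 + 1) = (2*g)*2 = 4*g)
G(l) = sqrt(-1 + 4*l)
43 - 6*(6*G(6) - 4) = 43 - 6*(6*sqrt(-1 + 4*6) - 4) = 43 - 6*(6*sqrt(-1 + 24) - 4) = 43 - 6*(6*sqrt(23) - 4) = 43 - 6*(-4 + 6*sqrt(23)) = 43 + (24 - 36*sqrt(23)) = 67 - 36*sqrt(23)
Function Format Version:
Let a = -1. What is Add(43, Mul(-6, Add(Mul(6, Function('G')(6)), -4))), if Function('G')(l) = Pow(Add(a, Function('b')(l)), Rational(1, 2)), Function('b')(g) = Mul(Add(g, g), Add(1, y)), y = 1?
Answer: Add(67, Mul(-36, Pow(23, Rational(1, 2)))) ≈ -105.65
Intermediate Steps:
Function('b')(g) = Mul(4, g) (Function('b')(g) = Mul(Add(g, g), Add(1, 1)) = Mul(Mul(2, g), 2) = Mul(4, g))
Function('G')(l) = Pow(Add(-1, Mul(4, l)), Rational(1, 2))
Add(43, Mul(-6, Add(Mul(6, Function('G')(6)), -4))) = Add(43, Mul(-6, Add(Mul(6, Pow(Add(-1, Mul(4, 6)), Rational(1, 2))), -4))) = Add(43, Mul(-6, Add(Mul(6, Pow(Add(-1, 24), Rational(1, 2))), -4))) = Add(43, Mul(-6, Add(Mul(6, Pow(23, Rational(1, 2))), -4))) = Add(43, Mul(-6, Add(-4, Mul(6, Pow(23, Rational(1, 2)))))) = Add(43, Add(24, Mul(-36, Pow(23, Rational(1, 2))))) = Add(67, Mul(-36, Pow(23, Rational(1, 2))))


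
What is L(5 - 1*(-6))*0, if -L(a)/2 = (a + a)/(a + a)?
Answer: 0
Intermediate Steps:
L(a) = -2 (L(a) = -2*(a + a)/(a + a) = -2*2*a/(2*a) = -2*2*a*1/(2*a) = -2*1 = -2)
L(5 - 1*(-6))*0 = -2*0 = 0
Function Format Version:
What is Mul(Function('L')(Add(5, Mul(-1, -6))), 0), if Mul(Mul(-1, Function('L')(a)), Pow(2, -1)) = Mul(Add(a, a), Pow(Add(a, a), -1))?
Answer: 0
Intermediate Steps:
Function('L')(a) = -2 (Function('L')(a) = Mul(-2, Mul(Add(a, a), Pow(Add(a, a), -1))) = Mul(-2, Mul(Mul(2, a), Pow(Mul(2, a), -1))) = Mul(-2, Mul(Mul(2, a), Mul(Rational(1, 2), Pow(a, -1)))) = Mul(-2, 1) = -2)
Mul(Function('L')(Add(5, Mul(-1, -6))), 0) = Mul(-2, 0) = 0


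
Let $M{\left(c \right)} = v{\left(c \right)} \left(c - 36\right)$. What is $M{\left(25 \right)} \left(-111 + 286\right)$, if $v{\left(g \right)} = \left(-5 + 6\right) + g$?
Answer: $-50050$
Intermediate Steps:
$v{\left(g \right)} = 1 + g$
$M{\left(c \right)} = \left(1 + c\right) \left(-36 + c\right)$ ($M{\left(c \right)} = \left(1 + c\right) \left(c - 36\right) = \left(1 + c\right) \left(-36 + c\right)$)
$M{\left(25 \right)} \left(-111 + 286\right) = \left(1 + 25\right) \left(-36 + 25\right) \left(-111 + 286\right) = 26 \left(-11\right) 175 = \left(-286\right) 175 = -50050$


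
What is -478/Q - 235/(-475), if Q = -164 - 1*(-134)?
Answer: 4682/285 ≈ 16.428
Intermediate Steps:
Q = -30 (Q = -164 + 134 = -30)
-478/Q - 235/(-475) = -478/(-30) - 235/(-475) = -478*(-1/30) - 235*(-1/475) = 239/15 + 47/95 = 4682/285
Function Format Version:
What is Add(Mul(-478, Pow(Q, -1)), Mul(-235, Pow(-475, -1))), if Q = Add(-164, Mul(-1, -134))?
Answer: Rational(4682, 285) ≈ 16.428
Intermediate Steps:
Q = -30 (Q = Add(-164, 134) = -30)
Add(Mul(-478, Pow(Q, -1)), Mul(-235, Pow(-475, -1))) = Add(Mul(-478, Pow(-30, -1)), Mul(-235, Pow(-475, -1))) = Add(Mul(-478, Rational(-1, 30)), Mul(-235, Rational(-1, 475))) = Add(Rational(239, 15), Rational(47, 95)) = Rational(4682, 285)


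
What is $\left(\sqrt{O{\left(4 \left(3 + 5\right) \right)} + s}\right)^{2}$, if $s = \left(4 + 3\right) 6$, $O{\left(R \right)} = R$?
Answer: $74$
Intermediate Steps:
$s = 42$ ($s = 7 \cdot 6 = 42$)
$\left(\sqrt{O{\left(4 \left(3 + 5\right) \right)} + s}\right)^{2} = \left(\sqrt{4 \left(3 + 5\right) + 42}\right)^{2} = \left(\sqrt{4 \cdot 8 + 42}\right)^{2} = \left(\sqrt{32 + 42}\right)^{2} = \left(\sqrt{74}\right)^{2} = 74$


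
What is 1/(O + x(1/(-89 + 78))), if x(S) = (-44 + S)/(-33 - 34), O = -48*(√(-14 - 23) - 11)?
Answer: 287150677/198108594553 + 26072112*I*√37/198108594553 ≈ 0.0014495 + 0.00080052*I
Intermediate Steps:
O = 528 - 48*I*√37 (O = -48*(√(-37) - 11) = -48*(I*√37 - 11) = -48*(-11 + I*√37) = 528 - 48*I*√37 ≈ 528.0 - 291.97*I)
x(S) = 44/67 - S/67 (x(S) = (-44 + S)/(-67) = (-44 + S)*(-1/67) = 44/67 - S/67)
1/(O + x(1/(-89 + 78))) = 1/((528 - 48*I*√37) + (44/67 - 1/(67*(-89 + 78)))) = 1/((528 - 48*I*√37) + (44/67 - 1/67/(-11))) = 1/((528 - 48*I*√37) + (44/67 - 1/67*(-1/11))) = 1/((528 - 48*I*√37) + (44/67 + 1/737)) = 1/((528 - 48*I*√37) + 485/737) = 1/(389621/737 - 48*I*√37)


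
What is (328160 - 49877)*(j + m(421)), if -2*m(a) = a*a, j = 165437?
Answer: 42753452139/2 ≈ 2.1377e+10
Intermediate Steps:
m(a) = -a²/2 (m(a) = -a*a/2 = -a²/2)
(328160 - 49877)*(j + m(421)) = (328160 - 49877)*(165437 - ½*421²) = 278283*(165437 - ½*177241) = 278283*(165437 - 177241/2) = 278283*(153633/2) = 42753452139/2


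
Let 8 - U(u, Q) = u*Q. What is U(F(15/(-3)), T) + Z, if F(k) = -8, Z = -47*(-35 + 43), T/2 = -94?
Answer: -1872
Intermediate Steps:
T = -188 (T = 2*(-94) = -188)
Z = -376 (Z = -47*8 = -376)
U(u, Q) = 8 - Q*u (U(u, Q) = 8 - u*Q = 8 - Q*u)
U(F(15/(-3)), T) + Z = (8 - 1*(-188)*(-8)) - 376 = (8 - 1504) - 376 = -1496 - 376 = -1872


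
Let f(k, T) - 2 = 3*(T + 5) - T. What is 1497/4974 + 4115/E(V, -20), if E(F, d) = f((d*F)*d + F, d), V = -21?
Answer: -6811193/38134 ≈ -178.61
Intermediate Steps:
f(k, T) = 17 + 2*T (f(k, T) = 2 + (3*(T + 5) - T) = 2 + (3*(5 + T) - T) = 2 + ((15 + 3*T) - T) = 2 + (15 + 2*T) = 17 + 2*T)
E(F, d) = 17 + 2*d
1497/4974 + 4115/E(V, -20) = 1497/4974 + 4115/(17 + 2*(-20)) = 1497*(1/4974) + 4115/(17 - 40) = 499/1658 + 4115/(-23) = 499/1658 + 4115*(-1/23) = 499/1658 - 4115/23 = -6811193/38134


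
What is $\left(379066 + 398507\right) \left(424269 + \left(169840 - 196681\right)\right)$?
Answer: $309029282244$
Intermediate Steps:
$\left(379066 + 398507\right) \left(424269 + \left(169840 - 196681\right)\right) = 777573 \left(424269 - 26841\right) = 777573 \cdot 397428 = 309029282244$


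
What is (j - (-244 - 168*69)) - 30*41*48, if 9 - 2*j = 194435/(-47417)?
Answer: -2237961474/47417 ≈ -47197.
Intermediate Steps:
j = 310594/47417 (j = 9/2 - 194435/(2*(-47417)) = 9/2 - 194435*(-1)/(2*47417) = 9/2 - ½*(-194435/47417) = 9/2 + 194435/94834 = 310594/47417 ≈ 6.5503)
(j - (-244 - 168*69)) - 30*41*48 = (310594/47417 - (-244 - 168*69)) - 30*41*48 = (310594/47417 - (-244 - 11592)) - 1230*48 = (310594/47417 - 1*(-11836)) - 1*59040 = (310594/47417 + 11836) - 59040 = 561538206/47417 - 59040 = -2237961474/47417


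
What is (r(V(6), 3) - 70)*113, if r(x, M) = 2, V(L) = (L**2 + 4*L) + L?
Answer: -7684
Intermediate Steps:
V(L) = L**2 + 5*L
(r(V(6), 3) - 70)*113 = (2 - 70)*113 = -68*113 = -7684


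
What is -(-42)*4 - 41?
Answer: 127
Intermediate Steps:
-(-42)*4 - 41 = -7*(-24) - 41 = 168 - 41 = 127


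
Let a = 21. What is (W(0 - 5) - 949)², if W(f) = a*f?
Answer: 1110916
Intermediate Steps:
W(f) = 21*f
(W(0 - 5) - 949)² = (21*(0 - 5) - 949)² = (21*(-5) - 949)² = (-105 - 949)² = (-1054)² = 1110916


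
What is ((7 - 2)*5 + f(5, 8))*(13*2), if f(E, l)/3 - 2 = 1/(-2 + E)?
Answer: 832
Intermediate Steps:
f(E, l) = 6 + 3/(-2 + E)
((7 - 2)*5 + f(5, 8))*(13*2) = ((7 - 2)*5 + 3*(-3 + 2*5)/(-2 + 5))*(13*2) = (5*5 + 3*(-3 + 10)/3)*26 = (25 + 3*(⅓)*7)*26 = (25 + 7)*26 = 32*26 = 832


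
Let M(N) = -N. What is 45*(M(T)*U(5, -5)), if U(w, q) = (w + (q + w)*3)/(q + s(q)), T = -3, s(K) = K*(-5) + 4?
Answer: 225/8 ≈ 28.125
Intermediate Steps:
s(K) = 4 - 5*K (s(K) = -5*K + 4 = 4 - 5*K)
U(w, q) = (3*q + 4*w)/(4 - 4*q) (U(w, q) = (w + (q + w)*3)/(q + (4 - 5*q)) = (w + (3*q + 3*w))/(4 - 4*q) = (3*q + 4*w)/(4 - 4*q))
45*(M(T)*U(5, -5)) = 45*((-1*(-3))*((-1*5 - 3/4*(-5))/(-1 - 5))) = 45*(3*((-5 + 15/4)/(-6))) = 45*(3*(-1/6*(-5/4))) = 45*(3*(5/24)) = 45*(5/8) = 225/8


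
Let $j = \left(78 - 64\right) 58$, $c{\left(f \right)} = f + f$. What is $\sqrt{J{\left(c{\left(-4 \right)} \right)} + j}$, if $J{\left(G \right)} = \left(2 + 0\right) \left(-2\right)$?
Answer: $2 \sqrt{202} \approx 28.425$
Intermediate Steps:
$c{\left(f \right)} = 2 f$
$J{\left(G \right)} = -4$ ($J{\left(G \right)} = 2 \left(-2\right) = -4$)
$j = 812$ ($j = 14 \cdot 58 = 812$)
$\sqrt{J{\left(c{\left(-4 \right)} \right)} + j} = \sqrt{-4 + 812} = \sqrt{808} = 2 \sqrt{202}$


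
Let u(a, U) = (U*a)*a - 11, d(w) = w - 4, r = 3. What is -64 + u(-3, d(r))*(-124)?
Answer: 2416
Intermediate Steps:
d(w) = -4 + w
u(a, U) = -11 + U*a² (u(a, U) = U*a² - 11 = -11 + U*a²)
-64 + u(-3, d(r))*(-124) = -64 + (-11 + (-4 + 3)*(-3)²)*(-124) = -64 + (-11 - 1*9)*(-124) = -64 + (-11 - 9)*(-124) = -64 - 20*(-124) = -64 + 2480 = 2416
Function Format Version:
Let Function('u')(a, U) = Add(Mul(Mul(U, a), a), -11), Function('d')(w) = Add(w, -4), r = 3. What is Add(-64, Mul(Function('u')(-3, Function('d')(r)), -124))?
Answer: 2416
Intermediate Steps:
Function('d')(w) = Add(-4, w)
Function('u')(a, U) = Add(-11, Mul(U, Pow(a, 2))) (Function('u')(a, U) = Add(Mul(U, Pow(a, 2)), -11) = Add(-11, Mul(U, Pow(a, 2))))
Add(-64, Mul(Function('u')(-3, Function('d')(r)), -124)) = Add(-64, Mul(Add(-11, Mul(Add(-4, 3), Pow(-3, 2))), -124)) = Add(-64, Mul(Add(-11, Mul(-1, 9)), -124)) = Add(-64, Mul(Add(-11, -9), -124)) = Add(-64, Mul(-20, -124)) = Add(-64, 2480) = 2416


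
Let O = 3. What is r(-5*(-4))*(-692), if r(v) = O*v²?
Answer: -830400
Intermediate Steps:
r(v) = 3*v²
r(-5*(-4))*(-692) = (3*(-5*(-4))²)*(-692) = (3*20²)*(-692) = (3*400)*(-692) = 1200*(-692) = -830400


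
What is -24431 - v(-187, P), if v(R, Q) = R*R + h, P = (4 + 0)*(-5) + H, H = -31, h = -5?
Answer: -59395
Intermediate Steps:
P = -51 (P = (4 + 0)*(-5) - 31 = 4*(-5) - 31 = -20 - 31 = -51)
v(R, Q) = -5 + R² (v(R, Q) = R*R - 5 = R² - 5 = -5 + R²)
-24431 - v(-187, P) = -24431 - (-5 + (-187)²) = -24431 - (-5 + 34969) = -24431 - 1*34964 = -24431 - 34964 = -59395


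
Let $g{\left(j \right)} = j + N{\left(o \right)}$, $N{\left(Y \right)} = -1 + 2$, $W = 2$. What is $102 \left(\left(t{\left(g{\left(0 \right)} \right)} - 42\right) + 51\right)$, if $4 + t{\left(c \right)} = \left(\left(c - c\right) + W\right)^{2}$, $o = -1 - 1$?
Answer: $918$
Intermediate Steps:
$o = -2$
$N{\left(Y \right)} = 1$
$g{\left(j \right)} = 1 + j$ ($g{\left(j \right)} = j + 1 = 1 + j$)
$t{\left(c \right)} = 0$ ($t{\left(c \right)} = -4 + \left(\left(c - c\right) + 2\right)^{2} = -4 + \left(0 + 2\right)^{2} = -4 + 2^{2} = -4 + 4 = 0$)
$102 \left(\left(t{\left(g{\left(0 \right)} \right)} - 42\right) + 51\right) = 102 \left(\left(0 - 42\right) + 51\right) = 102 \left(-42 + 51\right) = 102 \cdot 9 = 918$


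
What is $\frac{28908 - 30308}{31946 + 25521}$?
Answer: $- \frac{1400}{57467} \approx -0.024362$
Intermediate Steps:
$\frac{28908 - 30308}{31946 + 25521} = - \frac{1400}{57467}$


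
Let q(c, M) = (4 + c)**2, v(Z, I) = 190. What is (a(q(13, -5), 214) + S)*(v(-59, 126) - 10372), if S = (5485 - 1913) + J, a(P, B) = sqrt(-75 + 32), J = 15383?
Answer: -192999810 - 10182*I*sqrt(43) ≈ -1.93e+8 - 66768.0*I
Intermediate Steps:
a(P, B) = I*sqrt(43) (a(P, B) = sqrt(-43) = I*sqrt(43))
S = 18955 (S = (5485 - 1913) + 15383 = 3572 + 15383 = 18955)
(a(q(13, -5), 214) + S)*(v(-59, 126) - 10372) = (I*sqrt(43) + 18955)*(190 - 10372) = (18955 + I*sqrt(43))*(-10182) = -192999810 - 10182*I*sqrt(43)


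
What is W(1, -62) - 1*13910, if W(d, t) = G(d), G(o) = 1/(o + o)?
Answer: -27819/2 ≈ -13910.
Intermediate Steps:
G(o) = 1/(2*o)
W(d, t) = 1/(2*d)
W(1, -62) - 1*13910 = (1/2)/1 - 1*13910 = (1/2)*1 - 13910 = 1/2 - 13910 = -27819/2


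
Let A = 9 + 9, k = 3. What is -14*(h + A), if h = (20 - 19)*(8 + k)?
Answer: -406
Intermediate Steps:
h = 11 (h = (20 - 19)*(8 + 3) = 1*11 = 11)
A = 18
-14*(h + A) = -14*(11 + 18) = -14*29 = -406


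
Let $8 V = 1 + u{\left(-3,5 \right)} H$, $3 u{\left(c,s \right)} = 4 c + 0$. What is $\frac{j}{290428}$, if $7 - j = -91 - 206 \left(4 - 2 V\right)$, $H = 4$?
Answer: $\frac{3389}{580856} \approx 0.0058345$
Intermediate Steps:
$u{\left(c,s \right)} = \frac{4 c}{3}$ ($u{\left(c,s \right)} = \frac{4 c + 0}{3} = \frac{4 c}{3}$)
$V = - \frac{15}{8}$ ($V = \frac{1 + \frac{4}{3} \left(-3\right) 4}{8} = \frac{1 - 16}{8} = \frac{1}{8} \left(-15\right) = - \frac{15}{8} \approx -1.875$)
$j = \frac{3389}{2}$ ($j = 7 - \left(-91 - 206 \left(4 - - \frac{15}{4}\right)\right) = 7 - \left(-91 - 206 \left(4 + \frac{15}{4}\right)\right) = 7 - \left(-91 - \frac{3193}{2}\right) = 7 - - \frac{3375}{2} = 7 + \frac{3375}{2} = \frac{3389}{2} \approx 1694.5$)
$\frac{j}{290428} = \frac{3389}{2 \cdot 290428} = \frac{3389}{2} \cdot \frac{1}{290428} = \frac{3389}{580856}$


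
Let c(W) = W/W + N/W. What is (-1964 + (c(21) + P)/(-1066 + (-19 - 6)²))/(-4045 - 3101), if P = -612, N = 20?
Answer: 18175793/66179106 ≈ 0.27465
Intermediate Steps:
c(W) = 1 + 20/W (c(W) = W/W + 20/W = 1 + 20/W)
(-1964 + (c(21) + P)/(-1066 + (-19 - 6)²))/(-4045 - 3101) = (-1964 + ((20 + 21)/21 - 612)/(-1066 + (-19 - 6)²))/(-4045 - 3101) = (-1964 + ((1/21)*41 - 612)/(-1066 + (-25)²))/(-7146) = (-1964 + (41/21 - 612)/(-1066 + 625))*(-1/7146) = (-1964 - 12811/21/(-441))*(-1/7146) = (-1964 - 12811/21*(-1/441))*(-1/7146) = (-1964 + 12811/9261)*(-1/7146) = -18175793/9261*(-1/7146) = 18175793/66179106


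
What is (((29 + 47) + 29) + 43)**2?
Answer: 21904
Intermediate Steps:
(((29 + 47) + 29) + 43)**2 = ((76 + 29) + 43)**2 = (105 + 43)**2 = 148**2 = 21904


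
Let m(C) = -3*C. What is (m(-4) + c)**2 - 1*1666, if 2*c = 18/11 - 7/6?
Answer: -26420159/17424 ≈ -1516.3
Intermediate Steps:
c = 31/132 (c = (18/11 - 7/6)/2 = (1/2)*(31/66) = 31/132 ≈ 0.23485)
(m(-4) + c)**2 - 1*1666 = (-3*(-4) + 31/132)**2 - 1*1666 = (12 + 31/132)**2 - 1666 = (1615/132)**2 - 1666 = 2608225/17424 - 1666 = -26420159/17424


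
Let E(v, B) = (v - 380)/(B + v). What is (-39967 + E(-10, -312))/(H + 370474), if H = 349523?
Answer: -6434492/115919517 ≈ -0.055508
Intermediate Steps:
E(v, B) = (-380 + v)/(B + v)
(-39967 + E(-10, -312))/(H + 370474) = (-39967 + (-380 - 10)/(-312 - 10))/(349523 + 370474) = (-39967 - 390/(-322))/719997 = (-39967 - 1/322*(-390))*(1/719997) = (-39967 + 195/161)*(1/719997) = -6434492/161*1/719997 = -6434492/115919517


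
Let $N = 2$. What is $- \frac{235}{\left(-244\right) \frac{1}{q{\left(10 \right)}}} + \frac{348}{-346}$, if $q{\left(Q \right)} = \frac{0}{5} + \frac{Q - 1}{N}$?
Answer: $\frac{280983}{84424} \approx 3.3282$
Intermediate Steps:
$q{\left(Q \right)} = - \frac{1}{2} + \frac{Q}{2}$ ($q{\left(Q \right)} = \frac{0}{5} + \frac{Q - 1}{2} = 0 \cdot \frac{1}{5} + \left(Q - 1\right) \frac{1}{2} = 0 + \left(-1 + Q\right) \frac{1}{2} = 0 + \left(- \frac{1}{2} + \frac{Q}{2}\right) = - \frac{1}{2} + \frac{Q}{2}$)
$- \frac{235}{\left(-244\right) \frac{1}{q{\left(10 \right)}}} + \frac{348}{-346} = - \frac{235}{\left(-244\right) \frac{1}{- \frac{1}{2} + \frac{1}{2} \cdot 10}} + \frac{348}{-346} = - \frac{235}{\left(-244\right) \frac{1}{- \frac{1}{2} + 5}} + 348 \left(- \frac{1}{346}\right) = - \frac{235}{\left(-244\right) \frac{1}{\frac{9}{2}}} - \frac{174}{173} = - \frac{235}{\left(-244\right) \frac{2}{9}} - \frac{174}{173} = - \frac{235}{- \frac{488}{9}} - \frac{174}{173} = \left(-235\right) \left(- \frac{9}{488}\right) - \frac{174}{173} = \frac{2115}{488} - \frac{174}{173} = \frac{280983}{84424}$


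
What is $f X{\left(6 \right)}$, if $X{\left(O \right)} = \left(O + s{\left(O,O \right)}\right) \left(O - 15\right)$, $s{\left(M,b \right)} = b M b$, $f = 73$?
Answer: $-145854$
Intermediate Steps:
$s{\left(M,b \right)} = M b^{2}$ ($s{\left(M,b \right)} = M b b = M b^{2}$)
$X{\left(O \right)} = \left(-15 + O\right) \left(O + O^{3}\right)$ ($X{\left(O \right)} = \left(O + O O^{2}\right) \left(O - 15\right) = \left(O + O^{3}\right) \left(-15 + O\right) = \left(-15 + O\right) \left(O + O^{3}\right)$)
$f X{\left(6 \right)} = 73 \cdot 6 \left(-15 + 6 + 6^{3} - 15 \cdot 6^{2}\right) = 73 \cdot 6 \left(-15 + 6 + 216 - 540\right) = 73 \cdot 6 \left(-333\right) = 73 \left(-1998\right) = -145854$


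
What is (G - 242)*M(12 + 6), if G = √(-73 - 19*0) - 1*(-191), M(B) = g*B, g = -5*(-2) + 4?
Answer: -12852 + 252*I*√73 ≈ -12852.0 + 2153.1*I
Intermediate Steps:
g = 14 (g = 10 + 4 = 14)
M(B) = 14*B
G = 191 + I*√73 (G = √(-73 + 0) + 191 = √(-73) + 191 = I*√73 + 191 = 191 + I*√73 ≈ 191.0 + 8.544*I)
(G - 242)*M(12 + 6) = ((191 + I*√73) - 242)*(14*(12 + 6)) = (-51 + I*√73)*(14*18) = (-51 + I*√73)*252 = -12852 + 252*I*√73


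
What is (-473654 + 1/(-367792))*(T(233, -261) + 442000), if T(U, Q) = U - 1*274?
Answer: -76991976718067271/367792 ≈ -2.0934e+11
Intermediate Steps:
T(U, Q) = -274 + U (T(U, Q) = U - 274 = -274 + U)
(-473654 + 1/(-367792))*(T(233, -261) + 442000) = (-473654 + 1/(-367792))*((-274 + 233) + 442000) = (-473654 - 1/367792)*(-41 + 442000) = -174206151969/367792*441959 = -76991976718067271/367792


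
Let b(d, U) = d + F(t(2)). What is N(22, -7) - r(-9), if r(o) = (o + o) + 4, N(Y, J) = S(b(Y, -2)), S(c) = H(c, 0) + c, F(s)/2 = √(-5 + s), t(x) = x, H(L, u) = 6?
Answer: 42 + 2*I*√3 ≈ 42.0 + 3.4641*I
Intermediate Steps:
F(s) = 2*√(-5 + s)
b(d, U) = d + 2*I*√3 (b(d, U) = d + 2*√(-5 + 2) = d + 2*√(-3) = d + 2*(I*√3) = d + 2*I*√3)
S(c) = 6 + c
N(Y, J) = 6 + Y + 2*I*√3 (N(Y, J) = 6 + (Y + 2*I*√3) = 6 + Y + 2*I*√3)
r(o) = 4 + 2*o (r(o) = 2*o + 4 = 4 + 2*o)
N(22, -7) - r(-9) = (6 + 22 + 2*I*√3) - (4 + 2*(-9)) = (28 + 2*I*√3) - (4 - 18) = (28 + 2*I*√3) - 1*(-14) = (28 + 2*I*√3) + 14 = 42 + 2*I*√3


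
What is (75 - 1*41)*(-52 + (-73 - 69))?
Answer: -6596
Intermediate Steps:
(75 - 1*41)*(-52 + (-73 - 69)) = (75 - 41)*(-52 - 142) = 34*(-194) = -6596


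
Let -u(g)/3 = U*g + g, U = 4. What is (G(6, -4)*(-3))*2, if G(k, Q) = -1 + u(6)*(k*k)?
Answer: 19446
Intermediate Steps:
u(g) = -15*g (u(g) = -3*(4*g + g) = -15*g)
G(k, Q) = -1 - 90*k² (G(k, Q) = -1 + (-15*6)*(k*k) = -1 - 90*k²)
(G(6, -4)*(-3))*2 = ((-1 - 90*6²)*(-3))*2 = ((-1 - 90*36)*(-3))*2 = ((-1 - 3240)*(-3))*2 = -3241*(-3)*2 = 9723*2 = 19446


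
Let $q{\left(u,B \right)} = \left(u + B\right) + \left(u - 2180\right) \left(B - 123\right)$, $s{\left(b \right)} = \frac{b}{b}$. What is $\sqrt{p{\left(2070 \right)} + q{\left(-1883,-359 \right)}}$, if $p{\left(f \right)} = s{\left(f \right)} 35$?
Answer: $3 \sqrt{217351} \approx 1398.6$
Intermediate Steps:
$s{\left(b \right)} = 1$
$p{\left(f \right)} = 35$ ($p{\left(f \right)} = 1 \cdot 35 = 35$)
$q{\left(u,B \right)} = B + u + \left(-2180 + u\right) \left(-123 + B\right)$ ($q{\left(u,B \right)} = \left(B + u\right) + \left(-2180 + u\right) \left(-123 + B\right) = B + u + \left(-2180 + u\right) \left(-123 + B\right)$)
$\sqrt{p{\left(2070 \right)} + q{\left(-1883,-359 \right)}} = \sqrt{35 - -1956124} = \sqrt{35 + \left(268140 + 782261 + 229726 + 675997\right)} = \sqrt{35 + 1956124} = \sqrt{1956159} = 3 \sqrt{217351}$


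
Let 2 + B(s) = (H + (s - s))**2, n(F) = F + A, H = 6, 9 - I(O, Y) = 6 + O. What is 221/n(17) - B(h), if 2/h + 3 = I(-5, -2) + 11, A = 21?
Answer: -1071/38 ≈ -28.184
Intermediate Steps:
I(O, Y) = 3 - O (I(O, Y) = 9 - (6 + O) = 9 + (-6 - O) = 3 - O)
n(F) = 21 + F (n(F) = F + 21 = 21 + F)
h = 1/8 (h = 2/(-3 + ((3 - 1*(-5)) + 11)) = 2/(-3 + ((3 + 5) + 11)) = 2/(-3 + (8 + 11)) = 2/(-3 + 19) = 2/16 = 2*(1/16) = 1/8 ≈ 0.12500)
B(s) = 34 (B(s) = -2 + (6 + (s - s))**2 = -2 + (6 + 0)**2 = -2 + 6**2 = -2 + 36 = 34)
221/n(17) - B(h) = 221/(21 + 17) - 1*34 = 221/38 - 34 = -1071/38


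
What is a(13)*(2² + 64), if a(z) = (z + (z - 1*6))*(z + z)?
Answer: 35360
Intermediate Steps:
a(z) = 2*z*(-6 + 2*z) (a(z) = (z + (z - 6))*(2*z) = (z + (-6 + z))*(2*z) = (-6 + 2*z)*(2*z) = 2*z*(-6 + 2*z))
a(13)*(2² + 64) = (4*13*(-3 + 13))*(2² + 64) = (4*13*10)*(4 + 64) = 520*68 = 35360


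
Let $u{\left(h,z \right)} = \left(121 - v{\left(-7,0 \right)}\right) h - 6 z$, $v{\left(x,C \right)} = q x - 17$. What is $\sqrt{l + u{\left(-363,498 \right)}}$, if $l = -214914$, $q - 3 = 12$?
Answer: $i \sqrt{306111} \approx 553.27 i$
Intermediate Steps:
$q = 15$ ($q = 3 + 12 = 15$)
$v{\left(x,C \right)} = -17 + 15 x$ ($v{\left(x,C \right)} = 15 x - 17 = -17 + 15 x$)
$u{\left(h,z \right)} = - 6 z + 243 h$ ($u{\left(h,z \right)} = \left(121 - \left(-17 + 15 \left(-7\right)\right)\right) h - 6 z = \left(121 - \left(-17 - 105\right)\right) h - 6 z = \left(121 - -122\right) h - 6 z = \left(121 + 122\right) h - 6 z = 243 h - 6 z = - 6 z + 243 h$)
$\sqrt{l + u{\left(-363,498 \right)}} = \sqrt{-214914 + \left(\left(-6\right) 498 + 243 \left(-363\right)\right)} = \sqrt{-214914 - 91197} = \sqrt{-306111} = i \sqrt{306111}$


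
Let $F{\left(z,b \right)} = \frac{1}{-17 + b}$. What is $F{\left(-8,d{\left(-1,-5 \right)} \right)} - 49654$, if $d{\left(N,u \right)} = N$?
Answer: $- \frac{893773}{18} \approx -49654.0$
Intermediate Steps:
$F{\left(-8,d{\left(-1,-5 \right)} \right)} - 49654 = \frac{1}{-17 - 1} - 49654 = \frac{1}{-18} - 49654 = - \frac{1}{18} - 49654 = - \frac{893773}{18}$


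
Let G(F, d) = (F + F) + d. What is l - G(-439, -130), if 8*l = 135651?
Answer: 143715/8 ≈ 17964.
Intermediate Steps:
G(F, d) = d + 2*F (G(F, d) = 2*F + d = d + 2*F)
l = 135651/8 (l = (⅛)*135651 = 135651/8 ≈ 16956.)
l - G(-439, -130) = 135651/8 - (-130 + 2*(-439)) = 135651/8 - (-130 - 878) = 135651/8 - 1*(-1008) = 135651/8 + 1008 = 143715/8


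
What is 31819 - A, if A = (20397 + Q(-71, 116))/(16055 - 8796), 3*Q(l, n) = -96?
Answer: 230953756/7259 ≈ 31816.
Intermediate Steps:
Q(l, n) = -32 (Q(l, n) = (1/3)*(-96) = -32)
A = 20365/7259 (A = (20397 - 32)/(16055 - 8796) = 20365/7259 ≈ 2.8055)
31819 - A = 31819 - 1*20365/7259 = 31819 - 20365/7259 = 230953756/7259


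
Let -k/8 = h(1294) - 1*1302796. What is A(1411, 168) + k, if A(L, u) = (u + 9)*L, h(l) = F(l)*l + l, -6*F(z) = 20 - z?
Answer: 25391065/3 ≈ 8.4637e+6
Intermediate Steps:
F(z) = -10/3 + z/6 (F(z) = -(20 - z)/6 = -10/3 + z/6)
h(l) = l + l*(-10/3 + l/6) (h(l) = (-10/3 + l/6)*l + l = l*(-10/3 + l/6) + l = l + l*(-10/3 + l/6))
A(L, u) = L*(9 + u) (A(L, u) = (9 + u)*L = L*(9 + u))
k = 24641824/3 (k = -8*((1/6)*1294*(-14 + 1294) - 1*1302796) = -8*((1/6)*1294*1280 - 1302796) = -8*(828160/3 - 1302796) = -8*(-3080228/3) = 24641824/3 ≈ 8.2139e+6)
A(1411, 168) + k = 1411*(9 + 168) + 24641824/3 = 1411*177 + 24641824/3 = 249747 + 24641824/3 = 25391065/3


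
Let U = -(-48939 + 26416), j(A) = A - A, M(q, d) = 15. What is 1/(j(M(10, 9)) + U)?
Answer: 1/22523 ≈ 4.4399e-5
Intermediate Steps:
j(A) = 0
U = 22523 (U = -1*(-22523) = 22523)
1/(j(M(10, 9)) + U) = 1/(0 + 22523) = 1/22523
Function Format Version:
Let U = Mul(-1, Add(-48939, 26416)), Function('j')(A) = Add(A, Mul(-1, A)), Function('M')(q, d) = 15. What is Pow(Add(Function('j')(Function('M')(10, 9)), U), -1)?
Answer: Rational(1, 22523) ≈ 4.4399e-5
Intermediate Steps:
Function('j')(A) = 0
U = 22523 (U = Mul(-1, -22523) = 22523)
Pow(Add(Function('j')(Function('M')(10, 9)), U), -1) = Pow(Add(0, 22523), -1) = Pow(22523, -1) = Rational(1, 22523)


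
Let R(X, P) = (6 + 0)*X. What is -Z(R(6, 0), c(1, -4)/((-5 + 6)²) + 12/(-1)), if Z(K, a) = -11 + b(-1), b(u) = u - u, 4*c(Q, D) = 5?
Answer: 11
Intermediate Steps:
c(Q, D) = 5/4 (c(Q, D) = (¼)*5 = 5/4)
b(u) = 0
R(X, P) = 6*X
Z(K, a) = -11 (Z(K, a) = -11 + 0 = -11)
-Z(R(6, 0), c(1, -4)/((-5 + 6)²) + 12/(-1)) = -1*(-11) = 11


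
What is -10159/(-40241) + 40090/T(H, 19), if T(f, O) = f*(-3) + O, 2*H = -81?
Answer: 3229378059/11307721 ≈ 285.59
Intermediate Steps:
H = -81/2 (H = (½)*(-81) = -81/2 ≈ -40.500)
T(f, O) = O - 3*f (T(f, O) = -3*f + O = O - 3*f)
-10159/(-40241) + 40090/T(H, 19) = -10159/(-40241) + 40090/(19 - 3*(-81/2)) = -10159*(-1/40241) + 40090/(19 + 243/2) = 10159/40241 + 40090/(281/2) = 10159/40241 + 40090*(2/281) = 10159/40241 + 80180/281 = 3229378059/11307721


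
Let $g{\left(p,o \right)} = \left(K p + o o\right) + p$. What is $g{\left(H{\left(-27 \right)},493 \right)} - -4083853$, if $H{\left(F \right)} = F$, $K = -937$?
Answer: $4352174$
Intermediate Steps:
$g{\left(p,o \right)} = o^{2} - 936 p$ ($g{\left(p,o \right)} = \left(- 937 p + o o\right) + p = \left(- 937 p + o^{2}\right) + p = \left(o^{2} - 937 p\right) + p = o^{2} - 936 p$)
$g{\left(H{\left(-27 \right)},493 \right)} - -4083853 = \left(493^{2} - -25272\right) - -4083853 = \left(243049 + 25272\right) + 4083853 = 268321 + 4083853 = 4352174$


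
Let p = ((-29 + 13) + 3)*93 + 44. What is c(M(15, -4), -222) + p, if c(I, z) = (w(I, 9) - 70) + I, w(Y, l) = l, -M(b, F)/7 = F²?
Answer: -1338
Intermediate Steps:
M(b, F) = -7*F²
c(I, z) = -61 + I (c(I, z) = (9 - 70) + I = -61 + I)
p = -1165 (p = (-16 + 3)*93 + 44 = -13*93 + 44 = -1209 + 44 = -1165)
c(M(15, -4), -222) + p = (-61 - 7*(-4)²) - 1165 = (-61 - 7*16) - 1165 = (-61 - 112) - 1165 = -173 - 1165 = -1338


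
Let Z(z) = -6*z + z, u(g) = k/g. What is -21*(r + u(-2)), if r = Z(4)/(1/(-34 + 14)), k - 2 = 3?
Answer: -16695/2 ≈ -8347.5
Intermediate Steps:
k = 5 (k = 2 + 3 = 5)
u(g) = 5/g
Z(z) = -5*z
r = 400 (r = (-5*4)/(1/(-34 + 14)) = -20/(1/(-20)) = -20/(-1/20) = -20*(-20) = 400)
-21*(r + u(-2)) = -21*(400 + 5/(-2)) = -21*(400 + 5*(-½)) = -21*(400 - 5/2) = -21*795/2 = -16695/2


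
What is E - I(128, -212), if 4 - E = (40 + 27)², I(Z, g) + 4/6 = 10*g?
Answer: -7093/3 ≈ -2364.3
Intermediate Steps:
I(Z, g) = -⅔ + 10*g
E = -4485 (E = 4 - (40 + 27)² = 4 - 1*67² = 4 - 1*4489 = 4 - 4489 = -4485)
E - I(128, -212) = -4485 - (-⅔ + 10*(-212)) = -4485 - (-⅔ - 2120) = -4485 - 1*(-6362/3) = -4485 + 6362/3 = -7093/3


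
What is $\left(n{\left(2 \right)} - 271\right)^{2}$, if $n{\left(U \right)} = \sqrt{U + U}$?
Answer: $72361$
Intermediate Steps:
$n{\left(U \right)} = \sqrt{2} \sqrt{U}$ ($n{\left(U \right)} = \sqrt{2 U} = \sqrt{2} \sqrt{U}$)
$\left(n{\left(2 \right)} - 271\right)^{2} = \left(\sqrt{2} \sqrt{2} - 271\right)^{2} = \left(2 - 271\right)^{2} = \left(-269\right)^{2} = 72361$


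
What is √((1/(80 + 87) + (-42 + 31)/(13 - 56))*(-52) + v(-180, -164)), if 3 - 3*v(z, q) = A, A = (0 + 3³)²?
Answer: I*√13181170722/7181 ≈ 15.988*I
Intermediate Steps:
A = 729 (A = (0 + 27)² = 27² = 729)
v(z, q) = -242 (v(z, q) = 1 - ⅓*729 = 1 - 243 = -242)
√((1/(80 + 87) + (-42 + 31)/(13 - 56))*(-52) + v(-180, -164)) = √((1/(80 + 87) + (-42 + 31)/(13 - 56))*(-52) - 242) = √((1/167 - 11/(-43))*(-52) - 242) = √((1/167 - 11*(-1/43))*(-52) - 242) = √((1/167 + 11/43)*(-52) - 242) = √((1880/7181)*(-52) - 242) = √(-97760/7181 - 242) = √(-1835562/7181) = I*√13181170722/7181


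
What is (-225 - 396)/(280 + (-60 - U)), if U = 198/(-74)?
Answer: -22977/8239 ≈ -2.7888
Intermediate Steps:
U = -99/37 (U = 198*(-1/74) = -99/37 ≈ -2.6757)
(-225 - 396)/(280 + (-60 - U)) = (-225 - 396)/(280 + (-60 - 1*(-99/37))) = -621/(280 + (-60 + 99/37)) = -621/(280 - 2121/37) = -621/8239/37 = -621*37/8239 = -22977/8239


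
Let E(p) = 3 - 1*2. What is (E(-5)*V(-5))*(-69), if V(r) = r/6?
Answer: 115/2 ≈ 57.500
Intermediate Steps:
E(p) = 1 (E(p) = 3 - 2 = 1)
V(r) = r/6 (V(r) = r*(⅙) = r/6)
(E(-5)*V(-5))*(-69) = (1*((⅙)*(-5)))*(-69) = (1*(-⅚))*(-69) = -⅚*(-69) = 115/2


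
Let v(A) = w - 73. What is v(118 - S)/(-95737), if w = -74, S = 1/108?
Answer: 147/95737 ≈ 0.0015355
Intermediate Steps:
S = 1/108 ≈ 0.0092593
v(A) = -147 (v(A) = -74 - 73 = -147)
v(118 - S)/(-95737) = -147/(-95737) = -147*(-1/95737) = 147/95737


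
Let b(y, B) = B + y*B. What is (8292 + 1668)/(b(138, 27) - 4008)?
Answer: -664/17 ≈ -39.059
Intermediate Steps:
b(y, B) = B + B*y
(8292 + 1668)/(b(138, 27) - 4008) = (8292 + 1668)/(27*(1 + 138) - 4008) = 9960/(27*139 - 4008) = 9960/(3753 - 4008) = 9960/(-255) = 9960*(-1/255) = -664/17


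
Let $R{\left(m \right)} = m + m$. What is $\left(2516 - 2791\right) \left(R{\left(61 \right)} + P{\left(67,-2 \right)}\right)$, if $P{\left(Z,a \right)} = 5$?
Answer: $-34925$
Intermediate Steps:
$R{\left(m \right)} = 2 m$
$\left(2516 - 2791\right) \left(R{\left(61 \right)} + P{\left(67,-2 \right)}\right) = \left(2516 - 2791\right) \left(2 \cdot 61 + 5\right) = - 275 \left(122 + 5\right) = \left(-275\right) 127 = -34925$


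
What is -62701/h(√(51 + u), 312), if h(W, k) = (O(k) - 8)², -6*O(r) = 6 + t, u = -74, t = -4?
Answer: -564309/625 ≈ -902.89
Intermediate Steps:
O(r) = -⅓ (O(r) = -(6 - 4)/6 = -⅙*2 = -⅓)
h(W, k) = 625/9 (h(W, k) = (-⅓ - 8)² = (-25/3)² = 625/9)
-62701/h(√(51 + u), 312) = -62701/625/9 = -62701*9/625 = -564309/625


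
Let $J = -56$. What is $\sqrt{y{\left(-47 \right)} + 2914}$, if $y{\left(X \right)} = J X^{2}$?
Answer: $i \sqrt{120790} \approx 347.55 i$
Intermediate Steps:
$y{\left(X \right)} = - 56 X^{2}$
$\sqrt{y{\left(-47 \right)} + 2914} = \sqrt{- 56 \left(-47\right)^{2} + 2914} = \sqrt{\left(-56\right) 2209 + 2914} = \sqrt{-123704 + 2914} = \sqrt{-120790} = i \sqrt{120790}$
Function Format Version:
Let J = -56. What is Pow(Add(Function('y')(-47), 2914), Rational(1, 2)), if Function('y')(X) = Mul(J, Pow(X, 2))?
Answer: Mul(I, Pow(120790, Rational(1, 2))) ≈ Mul(347.55, I)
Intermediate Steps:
Function('y')(X) = Mul(-56, Pow(X, 2))
Pow(Add(Function('y')(-47), 2914), Rational(1, 2)) = Pow(Add(Mul(-56, Pow(-47, 2)), 2914), Rational(1, 2)) = Pow(Add(Mul(-56, 2209), 2914), Rational(1, 2)) = Pow(Add(-123704, 2914), Rational(1, 2)) = Pow(-120790, Rational(1, 2)) = Mul(I, Pow(120790, Rational(1, 2)))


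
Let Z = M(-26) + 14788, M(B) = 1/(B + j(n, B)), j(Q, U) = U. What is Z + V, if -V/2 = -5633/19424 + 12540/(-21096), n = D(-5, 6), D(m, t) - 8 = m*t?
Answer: 1641351978511/110979024 ≈ 14790.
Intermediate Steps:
D(m, t) = 8 + m*t
n = -22 (n = 8 - 5*6 = 8 - 30 = -22)
V = 15100447/8536848 (V = -2*(-5633/19424 + 12540/(-21096)) = -2*(-5633*1/19424 + 12540*(-1/21096)) = -2*(-5633/19424 - 1045/1758) = -2*(-15100447/17073696) = 15100447/8536848 ≈ 1.7689)
M(B) = 1/(2*B) (M(B) = 1/(B + B) = 1/(2*B))
Z = 768975/52 (Z = (½)/(-26) + 14788 = (½)*(-1/26) + 14788 = -1/52 + 14788 = 768975/52 ≈ 14788.)
Z + V = 768975/52 + 15100447/8536848 = 1641351978511/110979024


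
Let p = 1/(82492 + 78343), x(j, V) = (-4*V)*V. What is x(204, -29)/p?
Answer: -541048940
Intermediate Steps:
x(j, V) = -4*V**2
p = 1/160835 ≈ 6.2176e-6
x(204, -29)/p = (-4*(-29)**2)/(1/160835) = -4*841*160835 = -3364*160835 = -541048940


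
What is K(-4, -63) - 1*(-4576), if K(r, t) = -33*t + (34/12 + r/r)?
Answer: 39953/6 ≈ 6658.8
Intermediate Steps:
K(r, t) = 23/6 - 33*t (K(r, t) = -33*t + (34*(1/12) + 1) = -33*t + (17/6 + 1) = -33*t + 23/6 = 23/6 - 33*t)
K(-4, -63) - 1*(-4576) = (23/6 - 33*(-63)) - 1*(-4576) = (23/6 + 2079) + 4576 = 12497/6 + 4576 = 39953/6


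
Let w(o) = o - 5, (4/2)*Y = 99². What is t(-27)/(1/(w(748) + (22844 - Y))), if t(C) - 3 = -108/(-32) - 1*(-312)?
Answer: 95189031/16 ≈ 5.9493e+6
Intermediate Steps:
Y = 9801/2 (Y = (½)*99² = (½)*9801 = 9801/2 ≈ 4900.5)
w(o) = -5 + o
t(C) = 2547/8 (t(C) = 3 + (-108/(-32) - 1*(-312)) = 3 + (-108*(-1/32) + 312) = 3 + (27/8 + 312) = 3 + 2523/8 = 2547/8)
t(-27)/(1/(w(748) + (22844 - Y))) = 2547/(8*(1/((-5 + 748) + (22844 - 1*9801/2)))) = 2547/(8*(1/(743 + (22844 - 9801/2)))) = 2547/(8*(1/(743 + 35887/2))) = 2547/(8*(1/(37373/2))) = 2547/(8*(2/37373)) = (2547/8)*(37373/2) = 95189031/16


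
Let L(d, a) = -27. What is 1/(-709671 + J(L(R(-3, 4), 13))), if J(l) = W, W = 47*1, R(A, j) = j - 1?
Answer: -1/709624 ≈ -1.4092e-6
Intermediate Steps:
R(A, j) = -1 + j
W = 47
J(l) = 47
1/(-709671 + J(L(R(-3, 4), 13))) = 1/(-709671 + 47) = 1/(-709624) = -1/709624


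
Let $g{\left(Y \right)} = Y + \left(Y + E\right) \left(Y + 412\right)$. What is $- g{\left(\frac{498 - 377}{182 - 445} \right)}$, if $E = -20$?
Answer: $\frac{582444358}{69169} \approx 8420.6$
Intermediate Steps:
$g{\left(Y \right)} = Y + \left(-20 + Y\right) \left(412 + Y\right)$ ($g{\left(Y \right)} = Y + \left(Y - 20\right) \left(Y + 412\right) = Y + \left(-20 + Y\right) \left(412 + Y\right)$)
$- g{\left(\frac{498 - 377}{182 - 445} \right)} = - (-8240 + \left(\frac{498 - 377}{182 - 445}\right)^{2} + 393 \frac{498 - 377}{182 - 445}) = - (-8240 + \left(\frac{121}{-263}\right)^{2} + 393 \frac{121}{-263}) = - (-8240 + \left(121 \left(- \frac{1}{263}\right)\right)^{2} + 393 \cdot 121 \left(- \frac{1}{263}\right)) = - (-8240 + \left(- \frac{121}{263}\right)^{2} + 393 \left(- \frac{121}{263}\right)) = - (-8240 + \frac{14641}{69169} - \frac{47553}{263}) = \left(-1\right) \left(- \frac{582444358}{69169}\right) = \frac{582444358}{69169}$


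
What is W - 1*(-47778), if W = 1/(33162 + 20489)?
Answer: 2563337479/53651 ≈ 47778.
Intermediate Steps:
W = 1/53651 ≈ 1.8639e-5
W - 1*(-47778) = 1/53651 - 1*(-47778) = 1/53651 + 47778 = 2563337479/53651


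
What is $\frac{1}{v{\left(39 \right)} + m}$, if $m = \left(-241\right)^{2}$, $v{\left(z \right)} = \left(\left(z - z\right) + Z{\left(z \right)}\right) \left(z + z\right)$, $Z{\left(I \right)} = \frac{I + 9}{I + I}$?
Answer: $\frac{1}{58129} \approx 1.7203 \cdot 10^{-5}$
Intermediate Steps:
$Z{\left(I \right)} = \frac{9 + I}{2 I}$
$v{\left(z \right)} = 9 + z$ ($v{\left(z \right)} = \left(\left(z - z\right) + \frac{9 + z}{2 z}\right) \left(z + z\right) = \left(0 + \frac{9 + z}{2 z}\right) 2 z = \frac{9 + z}{2 z} 2 z = 9 + z$)
$m = 58081$
$\frac{1}{v{\left(39 \right)} + m} = \frac{1}{\left(9 + 39\right) + 58081} = \frac{1}{48 + 58081} = \frac{1}{58129}$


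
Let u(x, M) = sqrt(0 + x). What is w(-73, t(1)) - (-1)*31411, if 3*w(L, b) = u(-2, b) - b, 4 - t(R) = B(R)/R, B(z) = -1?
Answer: 94228/3 + I*sqrt(2)/3 ≈ 31409.0 + 0.4714*I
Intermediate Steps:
u(x, M) = sqrt(x)
t(R) = 4 + 1/R (t(R) = 4 - (-1)/R = 4 + 1/R)
w(L, b) = -b/3 + I*sqrt(2)/3 (w(L, b) = (sqrt(-2) - b)/3 = (I*sqrt(2) - b)/3 = (-b + I*sqrt(2))/3 = -b/3 + I*sqrt(2)/3)
w(-73, t(1)) - (-1)*31411 = (-(4 + 1/1)/3 + I*sqrt(2)/3) - (-1)*31411 = (-(4 + 1)/3 + I*sqrt(2)/3) - 1*(-31411) = (-1/3*5 + I*sqrt(2)/3) + 31411 = (-5/3 + I*sqrt(2)/3) + 31411 = 94228/3 + I*sqrt(2)/3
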